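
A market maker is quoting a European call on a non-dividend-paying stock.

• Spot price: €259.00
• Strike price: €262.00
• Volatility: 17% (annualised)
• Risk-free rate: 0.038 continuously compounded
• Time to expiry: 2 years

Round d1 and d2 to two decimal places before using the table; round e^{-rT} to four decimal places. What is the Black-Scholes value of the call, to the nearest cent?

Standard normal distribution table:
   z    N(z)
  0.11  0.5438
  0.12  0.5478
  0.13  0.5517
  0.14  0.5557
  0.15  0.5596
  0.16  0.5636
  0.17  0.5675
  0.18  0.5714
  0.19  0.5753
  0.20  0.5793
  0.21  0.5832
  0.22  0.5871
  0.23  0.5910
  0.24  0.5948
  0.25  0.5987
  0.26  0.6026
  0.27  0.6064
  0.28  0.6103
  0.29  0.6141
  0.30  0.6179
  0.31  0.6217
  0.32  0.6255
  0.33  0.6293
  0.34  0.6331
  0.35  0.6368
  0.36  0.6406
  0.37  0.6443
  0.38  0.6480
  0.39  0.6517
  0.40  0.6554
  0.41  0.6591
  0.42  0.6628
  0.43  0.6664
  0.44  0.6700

€32.91

σ√T = 0.17·√2 = 0.2404
ln(S/K) + (r + σ²/2)T = ln(259/262) + (0.038 + 0.17²/2)·2 = -0.0115 + 0.1049 = 0.0934
d₁ = 0.0934 / 0.2404 = 0.3884 ≈ 0.39
d₂ = d₁ − σ√T = 0.3884 − 0.2404 = 0.1480 ≈ 0.15
e^(−rT) = e^(−0.038·2) = 0.9268
N(d₁) = N(0.39) = 0.6517;  N(d₂) = N(0.15) = 0.5596
C = 259·0.6517 − 262·0.9268·0.5596 = 168.7903 − 135.8830 = 32.9073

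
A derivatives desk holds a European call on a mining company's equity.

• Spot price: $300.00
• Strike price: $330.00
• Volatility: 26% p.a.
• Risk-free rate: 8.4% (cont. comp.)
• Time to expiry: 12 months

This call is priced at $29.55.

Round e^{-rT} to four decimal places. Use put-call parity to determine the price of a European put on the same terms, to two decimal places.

e^(−rT) = e^(−0.084·1) = 0.9194
Put-call parity: C − P = S − K·e^(−rT) = 300 − 330·0.9194 = 300 − 303.4020 = -3.4020
P = C − (C − P) = 29.55 − (-3.4020) = 32.9520

$32.95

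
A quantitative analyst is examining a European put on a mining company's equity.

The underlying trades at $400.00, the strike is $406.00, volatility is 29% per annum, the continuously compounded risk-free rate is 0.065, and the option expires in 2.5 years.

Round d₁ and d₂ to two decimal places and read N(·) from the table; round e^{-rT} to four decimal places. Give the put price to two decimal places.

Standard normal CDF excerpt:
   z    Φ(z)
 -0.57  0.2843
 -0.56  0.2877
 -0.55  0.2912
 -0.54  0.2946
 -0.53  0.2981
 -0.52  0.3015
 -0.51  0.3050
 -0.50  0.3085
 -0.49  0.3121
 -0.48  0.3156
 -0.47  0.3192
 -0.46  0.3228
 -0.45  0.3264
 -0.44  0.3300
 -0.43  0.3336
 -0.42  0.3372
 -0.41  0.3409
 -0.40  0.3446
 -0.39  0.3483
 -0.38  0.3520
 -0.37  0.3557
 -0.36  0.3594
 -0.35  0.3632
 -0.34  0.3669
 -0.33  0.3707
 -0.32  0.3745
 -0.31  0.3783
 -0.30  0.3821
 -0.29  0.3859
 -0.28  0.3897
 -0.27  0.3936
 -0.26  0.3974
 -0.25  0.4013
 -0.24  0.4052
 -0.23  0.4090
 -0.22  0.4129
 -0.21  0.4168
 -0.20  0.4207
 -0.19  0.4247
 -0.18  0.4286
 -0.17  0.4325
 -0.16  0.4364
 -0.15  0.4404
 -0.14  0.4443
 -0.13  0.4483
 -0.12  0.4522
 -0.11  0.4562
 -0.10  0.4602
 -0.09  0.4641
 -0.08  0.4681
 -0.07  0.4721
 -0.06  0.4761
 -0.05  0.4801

$43.68

σ√T = 0.29 × 1.5811 = 0.4585
d₁ = [ln(400/406) + (0.065 + 0.29²/2)·2.5] / 0.4585 = [-0.0149 + 0.2676] / 0.4585 = 0.5512 ⇒ 0.55
d₂ = d₁ − σ√T = 0.5512 − 0.4585 = 0.0927 ⇒ 0.09
e^(−rT) = e^(−0.065·2.5) = 0.8500
N(−d₂) = N(-0.09) = 0.4641;  N(−d₁) = N(-0.55) = 0.2912
P = 406·0.8500·0.4641 − 400·0.2912 = 160.1609 − 116.4800 = 43.6809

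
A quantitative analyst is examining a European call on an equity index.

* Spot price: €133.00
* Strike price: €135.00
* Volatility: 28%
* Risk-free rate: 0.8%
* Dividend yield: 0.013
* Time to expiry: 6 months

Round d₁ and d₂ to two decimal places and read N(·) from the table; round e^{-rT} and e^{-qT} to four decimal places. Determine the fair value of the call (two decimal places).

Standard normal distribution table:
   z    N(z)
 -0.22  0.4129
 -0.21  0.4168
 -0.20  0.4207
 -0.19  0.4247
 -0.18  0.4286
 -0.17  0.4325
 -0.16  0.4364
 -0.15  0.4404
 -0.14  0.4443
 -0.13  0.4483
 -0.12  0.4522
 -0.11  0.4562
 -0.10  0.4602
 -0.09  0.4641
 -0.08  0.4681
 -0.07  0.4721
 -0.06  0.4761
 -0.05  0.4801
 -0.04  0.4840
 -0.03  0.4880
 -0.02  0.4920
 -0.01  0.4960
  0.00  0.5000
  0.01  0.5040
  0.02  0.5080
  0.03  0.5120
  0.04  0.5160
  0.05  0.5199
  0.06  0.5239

€9.49

T = 0.5;  σ√T = 0.1980
d₁ = [ln(133/135) + (0.008 − 0.013 + 0.28²/2)·0.5] / 0.1980 = [-0.0149 + 0.0171] / 0.1980 = 0.0110 ≈ 0.01
d₂ = d₁ − σ√T = 0.0110 − 0.1980 = -0.1870 ≈ -0.19
e^(−qT) = e^(−0.013·0.5) = 0.9935;  e^(−rT) = e^(−0.008·0.5) = 0.9960
N(d₁) = N(0.01) = 0.5040;  N(d₂) = N(-0.19) = 0.4247
C = 133·0.9935·0.5040 − 135·0.9960·0.4247 = 66.5963 − 57.1052 = 9.4911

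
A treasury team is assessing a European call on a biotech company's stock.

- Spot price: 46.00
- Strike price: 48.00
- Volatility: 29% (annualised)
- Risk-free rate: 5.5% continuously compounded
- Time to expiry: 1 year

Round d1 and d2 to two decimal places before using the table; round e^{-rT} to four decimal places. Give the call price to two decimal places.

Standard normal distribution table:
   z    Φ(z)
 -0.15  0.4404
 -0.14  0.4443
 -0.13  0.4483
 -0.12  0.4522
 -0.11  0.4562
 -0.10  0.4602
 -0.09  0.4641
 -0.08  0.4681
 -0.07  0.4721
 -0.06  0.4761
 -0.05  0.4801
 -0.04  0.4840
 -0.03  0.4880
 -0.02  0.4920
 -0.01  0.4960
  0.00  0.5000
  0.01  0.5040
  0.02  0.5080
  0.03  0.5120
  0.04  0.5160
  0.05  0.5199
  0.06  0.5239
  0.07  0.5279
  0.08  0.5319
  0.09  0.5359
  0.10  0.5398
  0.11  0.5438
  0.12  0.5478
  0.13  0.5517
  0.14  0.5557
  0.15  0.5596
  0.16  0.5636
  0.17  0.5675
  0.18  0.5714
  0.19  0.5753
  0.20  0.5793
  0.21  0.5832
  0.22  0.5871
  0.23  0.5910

σ√T = 0.29 × 1.0000 = 0.2900
d₁ = [ln(46/48) + (0.055 + 0.29²/2)·1] / 0.2900 = [-0.0426 + 0.0970] / 0.2900 = 0.1879 → 0.19
d₂ = d₁ − σ√T = 0.1879 − 0.2900 = -0.1021 → -0.10
exp(−rT) = exp(−0.055·1) = 0.9465
C = 46·N(0.19) − 48·0.9465·N(-0.10) = 46·0.5753 − 48·0.9465·0.4602 = 26.4638 − 20.9078 = 5.5560

5.56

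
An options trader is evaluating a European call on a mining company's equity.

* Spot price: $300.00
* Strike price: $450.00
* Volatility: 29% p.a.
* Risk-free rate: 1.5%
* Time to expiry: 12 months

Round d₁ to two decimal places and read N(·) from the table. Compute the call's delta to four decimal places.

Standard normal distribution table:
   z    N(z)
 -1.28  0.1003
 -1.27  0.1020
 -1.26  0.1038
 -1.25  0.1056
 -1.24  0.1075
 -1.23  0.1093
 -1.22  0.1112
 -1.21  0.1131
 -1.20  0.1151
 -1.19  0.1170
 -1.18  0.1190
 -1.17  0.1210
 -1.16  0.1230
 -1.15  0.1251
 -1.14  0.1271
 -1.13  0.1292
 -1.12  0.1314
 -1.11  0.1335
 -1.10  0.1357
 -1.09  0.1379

0.1151

σ√T = 0.29 × 1.0000 = 0.2900
d₁ = [ln(300/450) + (0.015 + ½·0.29²)·1] / (σ√T) = (-0.4055 + 0.0570) / 0.2900 = -1.2014 ≈ -1.20
N(d₁) = N(-1.20) = 0.1151
Δ_call = N(d₁) = 0.1151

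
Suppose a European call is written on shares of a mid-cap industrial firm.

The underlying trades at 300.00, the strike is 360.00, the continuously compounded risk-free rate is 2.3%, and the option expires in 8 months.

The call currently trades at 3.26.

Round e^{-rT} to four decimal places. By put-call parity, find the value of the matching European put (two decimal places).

57.79

e^(−rT) = e^(−0.023·0.6667) = 0.9848
Put-call parity: C − P = S − K·e^(−rT) = 300 − 360·0.9848 = 300 − 354.5280 = -54.5280
P = C − (C − P) = 3.26 − (-54.5280) = 57.7880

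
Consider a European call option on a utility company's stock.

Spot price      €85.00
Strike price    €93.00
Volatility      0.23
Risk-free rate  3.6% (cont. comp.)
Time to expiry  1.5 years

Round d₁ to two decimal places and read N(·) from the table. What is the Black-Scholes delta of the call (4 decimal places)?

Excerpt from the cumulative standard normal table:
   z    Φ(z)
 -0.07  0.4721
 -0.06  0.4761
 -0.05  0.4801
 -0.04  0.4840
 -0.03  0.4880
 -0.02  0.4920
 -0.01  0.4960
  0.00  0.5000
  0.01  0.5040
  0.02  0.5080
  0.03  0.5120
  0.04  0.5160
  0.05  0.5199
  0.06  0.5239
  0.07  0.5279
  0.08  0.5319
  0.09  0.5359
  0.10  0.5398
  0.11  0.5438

0.5040

σ√T = 0.23 × 1.2247 = 0.2817
ln(S/K) + (r + σ²/2)T = ln(85/93) + (0.036 + 0.23²/2)·1.5 = -0.0899 + 0.0937 = 0.0037
d₁ = 0.0037 / 0.2817 = 0.0132 ⇒ 0.01
N(d₁) = N(0.01) = 0.5040
Δ_call = N(d₁) = 0.5040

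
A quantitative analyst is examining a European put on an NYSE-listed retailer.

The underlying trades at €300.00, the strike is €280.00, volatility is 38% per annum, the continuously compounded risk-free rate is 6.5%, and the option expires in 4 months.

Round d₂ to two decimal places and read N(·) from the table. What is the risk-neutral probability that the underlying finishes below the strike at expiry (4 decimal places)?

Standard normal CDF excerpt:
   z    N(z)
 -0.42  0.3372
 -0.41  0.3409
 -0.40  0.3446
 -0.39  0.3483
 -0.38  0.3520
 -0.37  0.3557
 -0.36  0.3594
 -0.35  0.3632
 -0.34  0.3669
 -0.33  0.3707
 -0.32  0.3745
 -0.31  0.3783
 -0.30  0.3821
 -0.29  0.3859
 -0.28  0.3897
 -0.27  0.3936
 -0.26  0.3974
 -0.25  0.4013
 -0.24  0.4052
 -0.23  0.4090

0.3821

σ√T = 0.38 × 0.5774 = 0.2194
d₁ = [ln(300/280) + (0.065 + ½·0.38²)·0.3333] / (σ√T) = (0.0690 + 0.0457) / 0.2194 = 0.5229 → 0.52
d₂ = 0.5229 − 0.2194 = 0.3035 → 0.30
Risk-neutral Pr[S_T < K] = N(−d₂) = N(-0.30) = 0.3821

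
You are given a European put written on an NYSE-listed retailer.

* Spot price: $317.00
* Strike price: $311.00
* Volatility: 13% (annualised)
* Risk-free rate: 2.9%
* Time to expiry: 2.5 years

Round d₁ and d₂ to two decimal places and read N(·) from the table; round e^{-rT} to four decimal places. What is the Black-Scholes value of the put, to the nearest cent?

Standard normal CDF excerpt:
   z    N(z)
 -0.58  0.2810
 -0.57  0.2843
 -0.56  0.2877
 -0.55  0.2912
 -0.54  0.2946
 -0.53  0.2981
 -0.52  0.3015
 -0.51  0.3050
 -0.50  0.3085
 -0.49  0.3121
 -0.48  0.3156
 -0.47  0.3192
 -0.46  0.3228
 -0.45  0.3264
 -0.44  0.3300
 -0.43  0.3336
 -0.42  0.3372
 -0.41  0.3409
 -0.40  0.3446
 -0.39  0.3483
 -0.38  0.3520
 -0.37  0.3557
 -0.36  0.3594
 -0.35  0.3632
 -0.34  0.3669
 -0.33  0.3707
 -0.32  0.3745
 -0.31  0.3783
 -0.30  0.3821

σ√T = 0.13 × 1.5811 = 0.2055
d₁ = [ln(317/311) + (0.029 + 0.13²/2)·2.5] / 0.2055 = [0.0191 + 0.0936] / 0.2055 = 0.5485 ⇒ 0.55
d₂ = d₁ − σ√T = 0.5485 − 0.2055 = 0.3429 ⇒ 0.34
exp(−rT) = exp(−0.029·2.5) = 0.9301
N(−d₂) = N(-0.34) = 0.3669;  N(−d₁) = N(-0.55) = 0.2912
P = 311·0.9301·0.3669 − 317·0.2912 = 106.1299 − 92.3104 = 13.8195

$13.82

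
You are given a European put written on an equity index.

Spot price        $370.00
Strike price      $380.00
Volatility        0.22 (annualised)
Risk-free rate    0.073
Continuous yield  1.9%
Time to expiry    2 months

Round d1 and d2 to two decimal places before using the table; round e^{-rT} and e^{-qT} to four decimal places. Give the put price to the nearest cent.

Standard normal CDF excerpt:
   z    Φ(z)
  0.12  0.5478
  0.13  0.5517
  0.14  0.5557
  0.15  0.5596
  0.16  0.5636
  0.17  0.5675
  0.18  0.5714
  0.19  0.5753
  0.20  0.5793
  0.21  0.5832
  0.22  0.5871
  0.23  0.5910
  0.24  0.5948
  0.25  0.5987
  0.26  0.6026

σ√T = 0.22·√0.1667 = 0.0898
d₁ = [ln(370/380) + (0.073 − 0.019 + ½·0.22²)·0.1667] / (σ√T) = (-0.0267 + 0.0130) / 0.0898 = -0.1518 ⇒ -0.15
d₂ = -0.1518 − 0.0898 = -0.2416 ⇒ -0.24
exp(−qT) = exp(−0.019·0.1667) = 0.9968;  exp(−rT) = exp(−0.073·0.1667) = 0.9879
N(−d₂) = N(0.24) = 0.5948;  N(−d₁) = N(0.15) = 0.5596
P = 380·0.9879·0.5948 − 370·0.9968·0.5596 = 223.2891 − 206.3894 = 16.8997

$16.90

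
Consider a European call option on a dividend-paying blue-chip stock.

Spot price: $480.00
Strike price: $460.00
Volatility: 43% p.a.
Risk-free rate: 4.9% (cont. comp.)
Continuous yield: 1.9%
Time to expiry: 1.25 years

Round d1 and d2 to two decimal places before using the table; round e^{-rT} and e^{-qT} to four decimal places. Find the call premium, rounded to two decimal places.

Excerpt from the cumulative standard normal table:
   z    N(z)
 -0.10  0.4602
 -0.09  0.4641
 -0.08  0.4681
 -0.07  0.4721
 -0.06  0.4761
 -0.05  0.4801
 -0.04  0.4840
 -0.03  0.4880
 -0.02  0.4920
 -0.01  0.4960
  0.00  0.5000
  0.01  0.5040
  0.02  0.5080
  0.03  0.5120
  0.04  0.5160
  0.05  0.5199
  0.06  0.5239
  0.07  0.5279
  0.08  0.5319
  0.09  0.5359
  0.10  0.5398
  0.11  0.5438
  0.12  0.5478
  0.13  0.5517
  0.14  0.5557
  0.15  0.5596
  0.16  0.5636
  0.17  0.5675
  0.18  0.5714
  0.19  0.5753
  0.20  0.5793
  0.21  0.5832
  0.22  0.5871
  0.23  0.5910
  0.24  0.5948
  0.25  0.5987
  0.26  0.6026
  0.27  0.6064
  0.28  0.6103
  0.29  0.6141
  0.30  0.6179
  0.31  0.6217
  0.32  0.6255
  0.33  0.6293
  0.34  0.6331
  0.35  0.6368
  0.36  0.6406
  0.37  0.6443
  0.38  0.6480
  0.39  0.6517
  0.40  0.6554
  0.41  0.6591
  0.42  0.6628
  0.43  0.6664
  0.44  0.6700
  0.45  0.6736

$104.67

σ√T = 0.43 × 1.1180 = 0.4808
d₁ = [ln(480/460) + (0.049 − 0.019 + ½·0.43²)·1.25] / (σ√T) = (0.0426 + 0.1531) / 0.4808 = 0.4069 which rounds to 0.41
d₂ = 0.4069 − 0.4808 = -0.0738 which rounds to -0.07
exp(−qT) = exp(−0.019·1.25) = 0.9765;  exp(−rT) = exp(−0.049·1.25) = 0.9406
N(d₁) = N(0.41) = 0.6591;  N(d₂) = N(-0.07) = 0.4721
C = 480·0.9765·0.6591 − 460·0.9406·0.4721 = 308.9334 − 204.2663 = 104.6670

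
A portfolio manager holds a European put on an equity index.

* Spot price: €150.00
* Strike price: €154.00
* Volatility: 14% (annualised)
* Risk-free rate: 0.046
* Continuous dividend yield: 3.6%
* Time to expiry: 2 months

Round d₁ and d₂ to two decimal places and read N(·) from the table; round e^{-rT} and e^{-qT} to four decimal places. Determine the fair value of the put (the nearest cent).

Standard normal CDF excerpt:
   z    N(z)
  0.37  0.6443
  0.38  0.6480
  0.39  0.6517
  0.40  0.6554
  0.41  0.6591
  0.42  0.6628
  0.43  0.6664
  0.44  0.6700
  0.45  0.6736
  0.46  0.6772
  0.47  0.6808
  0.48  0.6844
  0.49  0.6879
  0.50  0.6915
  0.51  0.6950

σ√T = 0.14·√0.1667 = 0.0572
d₁ = [ln(150/154) + (0.046 − 0.036 + 0.14²/2)·0.1667] / 0.0572 = [-0.0263 + 0.0033] / 0.0572 = -0.4027 which rounds to -0.40
d₂ = d₁ − σ√T = -0.4027 − 0.0572 = -0.4599 which rounds to -0.46
e^(−qT) = e^(−0.036·0.1667) = 0.9940;  e^(−rT) = e^(−0.046·0.1667) = 0.9924
N(−d₂) = N(0.46) = 0.6772;  N(−d₁) = N(0.40) = 0.6554
P = 154·0.9924·0.6772 − 150·0.9940·0.6554 = 103.4962 − 97.7201 = 5.7761

€5.78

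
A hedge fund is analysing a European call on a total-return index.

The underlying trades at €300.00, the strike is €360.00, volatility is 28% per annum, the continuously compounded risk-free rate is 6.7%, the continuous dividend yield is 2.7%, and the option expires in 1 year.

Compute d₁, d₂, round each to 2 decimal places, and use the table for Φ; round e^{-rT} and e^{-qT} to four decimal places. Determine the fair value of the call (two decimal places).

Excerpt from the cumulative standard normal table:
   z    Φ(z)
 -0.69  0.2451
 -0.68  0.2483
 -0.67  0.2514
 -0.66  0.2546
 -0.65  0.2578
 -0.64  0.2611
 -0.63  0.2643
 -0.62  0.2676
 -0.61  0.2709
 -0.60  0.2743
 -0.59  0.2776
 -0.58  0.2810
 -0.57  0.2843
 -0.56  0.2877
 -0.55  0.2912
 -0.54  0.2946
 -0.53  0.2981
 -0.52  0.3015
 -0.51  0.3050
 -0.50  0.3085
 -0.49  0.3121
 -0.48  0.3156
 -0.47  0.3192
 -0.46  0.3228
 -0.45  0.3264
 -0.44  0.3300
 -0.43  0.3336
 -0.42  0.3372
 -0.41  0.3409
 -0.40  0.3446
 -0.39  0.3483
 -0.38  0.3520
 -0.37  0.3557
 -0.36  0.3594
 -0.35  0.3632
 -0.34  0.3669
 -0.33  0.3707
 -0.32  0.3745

€17.08

T = 1;  σ√T = 0.2800
ln(S/K) + (r − q + σ²/2)T = ln(300/360) + (0.067 − 0.027 + 0.28²/2)·1 = -0.1823 + 0.0792 = -0.1031
d₁ = -0.1031 / 0.2800 = -0.3683 which rounds to -0.37
d₂ = d₁ − σ√T = -0.3683 − 0.2800 = -0.6483 which rounds to -0.65
e^(−qT) = e^(−0.027·1) = 0.9734;  e^(−rT) = e^(−0.067·1) = 0.9352
N(d₁) = N(-0.37) = 0.3557;  N(d₂) = N(-0.65) = 0.2578
C = 300·0.9734·0.3557 − 360·0.9352·0.2578 = 103.8715 − 86.7940 = 17.0775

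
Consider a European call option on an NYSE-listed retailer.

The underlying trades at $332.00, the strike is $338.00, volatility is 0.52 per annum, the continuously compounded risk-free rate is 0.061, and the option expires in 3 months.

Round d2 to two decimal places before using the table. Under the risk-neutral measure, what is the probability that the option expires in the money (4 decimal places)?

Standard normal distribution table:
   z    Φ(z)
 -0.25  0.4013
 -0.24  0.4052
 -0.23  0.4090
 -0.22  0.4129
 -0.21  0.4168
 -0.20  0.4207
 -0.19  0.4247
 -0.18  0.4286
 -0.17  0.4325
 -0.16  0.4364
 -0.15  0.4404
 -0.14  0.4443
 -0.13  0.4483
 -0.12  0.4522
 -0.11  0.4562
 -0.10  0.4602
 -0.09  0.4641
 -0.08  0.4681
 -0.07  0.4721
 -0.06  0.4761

0.4443

σ√T = 0.52·√0.25 = 0.2600
d₁ = [ln(332/338) + (0.061 + 0.52²/2)·0.25] / 0.2600 = [-0.0179 + 0.0491] / 0.2600 = 0.1198 ≈ 0.12
d₂ = d₁ − σ√T = 0.1198 − 0.2600 = -0.1402 ≈ -0.14
Pr(exercise) under Q = N(d₂) = 0.4443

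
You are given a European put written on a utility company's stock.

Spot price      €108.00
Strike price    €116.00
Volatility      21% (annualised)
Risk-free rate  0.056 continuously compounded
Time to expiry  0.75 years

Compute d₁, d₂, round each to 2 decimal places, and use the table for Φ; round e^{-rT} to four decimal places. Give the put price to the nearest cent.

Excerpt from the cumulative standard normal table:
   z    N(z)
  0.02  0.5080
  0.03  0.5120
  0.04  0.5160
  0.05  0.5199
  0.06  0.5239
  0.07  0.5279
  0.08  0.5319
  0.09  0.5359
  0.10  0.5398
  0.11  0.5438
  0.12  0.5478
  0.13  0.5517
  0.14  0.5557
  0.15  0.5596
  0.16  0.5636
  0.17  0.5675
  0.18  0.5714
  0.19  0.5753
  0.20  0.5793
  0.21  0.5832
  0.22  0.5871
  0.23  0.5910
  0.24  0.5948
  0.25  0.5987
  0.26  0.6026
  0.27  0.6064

€9.58

T = 0.75;  σ√T = 0.1819
d₁ = [ln(108/116) + (0.056 + 0.21²/2)·0.75] / 0.1819 = [-0.0715 + 0.0585] / 0.1819 = -0.0710 which rounds to -0.07
d₂ = d₁ − σ√T = -0.0710 − 0.1819 = -0.2529 which rounds to -0.25
e^(−rT) = e^(−0.056·0.75) = 0.9589
P = 116·0.9589·N(0.25) − 108·N(0.07) = 116·0.9589·0.5987 − 108·0.5279 = 66.5948 − 57.0132 = 9.5816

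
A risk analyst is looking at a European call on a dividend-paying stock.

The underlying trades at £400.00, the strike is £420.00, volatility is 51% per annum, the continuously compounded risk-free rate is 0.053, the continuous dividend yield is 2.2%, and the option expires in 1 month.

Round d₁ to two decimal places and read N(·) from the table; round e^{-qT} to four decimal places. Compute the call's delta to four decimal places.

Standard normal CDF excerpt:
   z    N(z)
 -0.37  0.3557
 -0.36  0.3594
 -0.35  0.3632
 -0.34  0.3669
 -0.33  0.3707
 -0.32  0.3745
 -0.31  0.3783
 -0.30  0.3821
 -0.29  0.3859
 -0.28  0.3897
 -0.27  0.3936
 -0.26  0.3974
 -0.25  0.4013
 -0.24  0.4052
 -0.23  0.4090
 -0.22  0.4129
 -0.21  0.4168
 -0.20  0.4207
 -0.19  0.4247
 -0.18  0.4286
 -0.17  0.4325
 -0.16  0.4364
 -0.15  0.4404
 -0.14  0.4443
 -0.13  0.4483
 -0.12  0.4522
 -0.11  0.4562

σ√T = 0.51 × 0.2887 = 0.1472
d₁ = [ln(400/420) + (0.053 − 0.022 + 0.51²/2)·0.08333] / 0.1472 = [-0.0488 + 0.0134] / 0.1472 = -0.2402 which rounds to -0.24
N(d₁) = N(-0.24) = 0.4052
Δ_call = exp(−qT)·N(d₁) = 0.9982·0.4052 = 0.4045

0.4045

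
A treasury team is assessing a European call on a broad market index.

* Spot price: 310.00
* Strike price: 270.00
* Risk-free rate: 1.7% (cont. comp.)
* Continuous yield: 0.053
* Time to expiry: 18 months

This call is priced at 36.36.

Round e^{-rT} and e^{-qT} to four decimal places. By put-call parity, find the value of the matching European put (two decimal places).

13.24

exp(−qT) = exp(−0.053·1.5) = 0.9236;  exp(−rT) = exp(−0.017·1.5) = 0.9748
Put-call parity: C − P = S·e^(−qT) − K·e^(−rT) = 310·0.9236 − 270·0.9748 = 286.3160 − 263.1960 = 23.1200
P = C − (C − P) = 36.36 − (23.1200) = 13.2400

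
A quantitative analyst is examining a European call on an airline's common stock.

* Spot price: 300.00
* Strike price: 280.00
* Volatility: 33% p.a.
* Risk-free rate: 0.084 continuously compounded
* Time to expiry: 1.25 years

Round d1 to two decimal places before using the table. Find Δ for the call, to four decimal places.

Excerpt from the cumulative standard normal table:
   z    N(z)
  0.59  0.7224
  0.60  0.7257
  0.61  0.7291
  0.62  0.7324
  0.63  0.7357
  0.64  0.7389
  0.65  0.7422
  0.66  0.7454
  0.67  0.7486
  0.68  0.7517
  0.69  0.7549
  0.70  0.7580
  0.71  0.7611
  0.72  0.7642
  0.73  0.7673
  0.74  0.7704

σ√T = 0.33 × 1.1180 = 0.3690
d₁ = [ln(300/280) + (0.084 + 0.33²/2)·1.25] / 0.3690 = [0.0690 + 0.1731] / 0.3690 = 0.6561 ≈ 0.66
N(d₁) = N(0.66) = 0.7454
Δ_call = N(d₁) = 0.7454

0.7454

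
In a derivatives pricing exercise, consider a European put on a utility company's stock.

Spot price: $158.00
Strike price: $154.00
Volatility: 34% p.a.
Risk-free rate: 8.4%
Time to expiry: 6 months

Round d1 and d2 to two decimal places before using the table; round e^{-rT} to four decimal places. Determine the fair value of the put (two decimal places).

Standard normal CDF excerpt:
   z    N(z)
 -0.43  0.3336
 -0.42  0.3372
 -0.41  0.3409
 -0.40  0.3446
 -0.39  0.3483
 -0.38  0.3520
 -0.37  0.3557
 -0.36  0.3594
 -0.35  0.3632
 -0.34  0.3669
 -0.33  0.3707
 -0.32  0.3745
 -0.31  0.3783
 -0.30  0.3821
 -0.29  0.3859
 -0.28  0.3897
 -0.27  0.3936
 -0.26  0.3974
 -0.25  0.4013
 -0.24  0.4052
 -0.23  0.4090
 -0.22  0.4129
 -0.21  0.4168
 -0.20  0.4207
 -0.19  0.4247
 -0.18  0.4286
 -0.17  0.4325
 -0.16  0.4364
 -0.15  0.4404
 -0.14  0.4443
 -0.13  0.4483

σ√T = 0.34·√0.5 = 0.2404
ln(S/K) + (r + σ²/2)T = ln(158/154) + (0.084 + 0.34²/2)·0.5 = 0.0256 + 0.0709 = 0.0965
d₁ = 0.0965 / 0.2404 = 0.4016 ≈ 0.40
d₂ = d₁ − σ√T = 0.4016 − 0.2404 = 0.1611 ≈ 0.16
e^(−rT) = e^(−0.084·0.5) = 0.9589
N(−d₂) = N(-0.16) = 0.4364;  N(−d₁) = N(-0.40) = 0.3446
P = 154·0.9589·0.4364 − 158·0.3446 = 64.4434 − 54.4468 = 9.9966

$10.00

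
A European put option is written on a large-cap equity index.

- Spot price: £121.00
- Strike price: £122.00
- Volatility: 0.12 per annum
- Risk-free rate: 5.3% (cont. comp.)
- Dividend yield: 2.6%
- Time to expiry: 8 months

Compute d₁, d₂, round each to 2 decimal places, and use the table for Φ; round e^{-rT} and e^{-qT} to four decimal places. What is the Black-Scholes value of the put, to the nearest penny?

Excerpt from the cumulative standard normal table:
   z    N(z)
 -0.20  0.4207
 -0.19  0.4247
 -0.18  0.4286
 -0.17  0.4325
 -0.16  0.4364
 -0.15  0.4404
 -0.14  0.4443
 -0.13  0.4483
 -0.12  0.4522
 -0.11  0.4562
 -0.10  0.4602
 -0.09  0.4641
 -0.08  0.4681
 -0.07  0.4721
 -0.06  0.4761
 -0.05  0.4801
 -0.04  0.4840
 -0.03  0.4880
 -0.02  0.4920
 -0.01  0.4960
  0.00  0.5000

£4.17

σ√T = 0.12·√0.6667 = 0.0980
d₁ = [ln(121/122) + (0.053 − 0.026 + 0.12²/2)·0.6667] / 0.0980 = [-0.0082 + 0.0228] / 0.0980 = 0.1487 which rounds to 0.15
d₂ = d₁ − σ√T = 0.1487 − 0.0980 = 0.0507 which rounds to 0.05
e^(−qT) = e^(−0.026·0.6667) = 0.9828;  e^(−rT) = e^(−0.053·0.6667) = 0.9653
P = 122·0.9653·N(-0.05) − 121·0.9828·N(-0.15) = 122·0.9653·0.4801 − 121·0.9828·0.4404 = 56.5397 − 52.3718 = 4.1679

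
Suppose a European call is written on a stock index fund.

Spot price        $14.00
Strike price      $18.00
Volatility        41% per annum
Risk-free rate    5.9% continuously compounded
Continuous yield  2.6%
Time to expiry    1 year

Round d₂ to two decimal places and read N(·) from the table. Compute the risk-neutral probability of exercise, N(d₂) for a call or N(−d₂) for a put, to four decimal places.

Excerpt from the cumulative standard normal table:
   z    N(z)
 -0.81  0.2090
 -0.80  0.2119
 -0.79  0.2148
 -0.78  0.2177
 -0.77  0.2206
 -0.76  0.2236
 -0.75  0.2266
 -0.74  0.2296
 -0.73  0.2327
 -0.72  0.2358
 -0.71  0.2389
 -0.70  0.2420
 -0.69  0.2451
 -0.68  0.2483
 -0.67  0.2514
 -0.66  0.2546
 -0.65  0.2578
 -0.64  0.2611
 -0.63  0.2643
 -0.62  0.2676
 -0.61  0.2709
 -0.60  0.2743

0.2296

σ√T = 0.41·√1 = 0.4100
d₁ = [ln(14/18) + (0.059 − 0.026 + ½·0.41²)·1] / (σ√T) = (-0.2513 + 0.1170) / 0.4100 = -0.3275 ≈ -0.33
d₂ = -0.3275 − 0.4100 = -0.7375 ≈ -0.74
Risk-neutral Pr[S_T > K] = N(d₂) = N(-0.74) = 0.2296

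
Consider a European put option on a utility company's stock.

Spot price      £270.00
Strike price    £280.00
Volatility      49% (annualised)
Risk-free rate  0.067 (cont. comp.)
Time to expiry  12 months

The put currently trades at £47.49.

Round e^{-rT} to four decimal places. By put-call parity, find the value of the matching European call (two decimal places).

e^(−rT) = e^(−0.067·1) = 0.9352
Put-call parity: C − P = S − K·e^(−rT) = 270 − 280·0.9352 = 270 − 261.8560 = 8.1440
C = P + (C − P) = 47.49 + (8.1440) = 55.6340

£55.63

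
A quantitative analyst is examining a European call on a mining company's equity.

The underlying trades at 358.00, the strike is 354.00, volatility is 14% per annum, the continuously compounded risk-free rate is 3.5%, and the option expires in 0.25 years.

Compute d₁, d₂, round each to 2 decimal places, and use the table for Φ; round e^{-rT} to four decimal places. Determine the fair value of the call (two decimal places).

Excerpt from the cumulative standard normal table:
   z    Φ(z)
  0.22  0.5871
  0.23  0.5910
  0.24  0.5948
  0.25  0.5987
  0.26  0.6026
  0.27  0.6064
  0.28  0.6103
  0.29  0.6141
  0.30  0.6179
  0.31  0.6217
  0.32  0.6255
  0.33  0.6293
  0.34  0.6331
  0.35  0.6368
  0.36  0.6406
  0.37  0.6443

σ√T = 0.14 × 0.5000 = 0.0700
d₁ = [ln(358/354) + (0.035 + 0.14²/2)·0.25] / 0.0700 = [0.0112 + 0.0112] / 0.0700 = 0.3205 which rounds to 0.32
d₂ = d₁ − σ√T = 0.3205 − 0.0700 = 0.2505 which rounds to 0.25
exp(−rT) = exp(−0.035·0.25) = 0.9913
N(d₁) = N(0.32) = 0.6255;  N(d₂) = N(0.25) = 0.5987
C = 358·0.6255 − 354·0.9913·0.5987 = 223.9290 − 210.0959 = 13.8331

13.83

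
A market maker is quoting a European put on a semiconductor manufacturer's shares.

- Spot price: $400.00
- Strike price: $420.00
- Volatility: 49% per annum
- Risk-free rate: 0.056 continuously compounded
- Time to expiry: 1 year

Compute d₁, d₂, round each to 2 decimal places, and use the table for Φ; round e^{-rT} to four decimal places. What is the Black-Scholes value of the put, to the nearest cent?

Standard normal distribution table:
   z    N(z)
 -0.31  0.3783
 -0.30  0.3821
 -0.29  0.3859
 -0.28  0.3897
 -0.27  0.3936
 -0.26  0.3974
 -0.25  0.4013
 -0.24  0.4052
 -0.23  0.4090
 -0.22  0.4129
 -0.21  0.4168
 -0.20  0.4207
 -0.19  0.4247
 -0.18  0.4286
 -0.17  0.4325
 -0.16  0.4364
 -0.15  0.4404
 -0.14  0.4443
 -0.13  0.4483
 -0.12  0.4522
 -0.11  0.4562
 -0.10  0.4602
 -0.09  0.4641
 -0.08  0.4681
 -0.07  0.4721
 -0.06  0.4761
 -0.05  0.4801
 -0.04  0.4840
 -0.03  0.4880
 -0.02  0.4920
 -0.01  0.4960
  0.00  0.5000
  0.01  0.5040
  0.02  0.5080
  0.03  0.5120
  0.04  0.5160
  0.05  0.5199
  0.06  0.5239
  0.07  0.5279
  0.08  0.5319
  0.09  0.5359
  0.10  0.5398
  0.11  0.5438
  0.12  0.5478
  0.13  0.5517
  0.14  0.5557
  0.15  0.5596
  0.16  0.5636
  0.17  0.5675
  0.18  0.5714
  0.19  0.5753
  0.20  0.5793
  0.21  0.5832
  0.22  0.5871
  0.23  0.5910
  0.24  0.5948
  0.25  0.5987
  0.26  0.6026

$75.73

σ√T = 0.49·√1 = 0.4900
d₁ = [ln(400/420) + (0.056 + ½·0.49²)·1] / (σ√T) = (-0.0488 + 0.1760) / 0.4900 = 0.2597 which rounds to 0.26
d₂ = 0.2597 − 0.4900 = -0.2303 which rounds to -0.23
exp(−rT) = exp(−0.056·1) = 0.9455
P = 420·0.9455·N(0.23) − 400·N(-0.26) = 420·0.9455·0.5910 − 400·0.3974 = 234.6920 − 158.9600 = 75.7320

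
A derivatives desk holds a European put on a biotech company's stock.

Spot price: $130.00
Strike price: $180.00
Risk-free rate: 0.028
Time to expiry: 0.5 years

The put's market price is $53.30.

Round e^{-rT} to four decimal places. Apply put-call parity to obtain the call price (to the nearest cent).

$5.80

exp(−rT) = exp(−0.028·0.5) = 0.9861
Put-call parity: C − P = S − K·e^(−rT) = 130 − 180·0.9861 = 130 − 177.4980 = -47.4980
C = P + (C − P) = 53.30 + (-47.4980) = 5.8020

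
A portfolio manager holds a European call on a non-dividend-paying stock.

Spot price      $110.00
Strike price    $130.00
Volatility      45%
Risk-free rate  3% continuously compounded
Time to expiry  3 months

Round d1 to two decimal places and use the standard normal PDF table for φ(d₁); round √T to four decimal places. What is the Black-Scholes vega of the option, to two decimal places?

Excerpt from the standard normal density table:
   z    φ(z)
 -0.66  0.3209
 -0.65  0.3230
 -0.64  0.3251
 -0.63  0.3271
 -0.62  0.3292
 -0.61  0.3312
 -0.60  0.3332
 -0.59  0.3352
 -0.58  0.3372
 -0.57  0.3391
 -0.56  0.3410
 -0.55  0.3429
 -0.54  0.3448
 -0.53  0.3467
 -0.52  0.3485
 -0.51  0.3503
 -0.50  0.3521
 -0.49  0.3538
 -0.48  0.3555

18.33

σ√T = 0.45·√0.25 = 0.2250
ln(S/K) + (r + σ²/2)T = ln(110/130) + (0.03 + 0.45²/2)·0.25 = -0.1671 + 0.0328 = -0.1342
d₁ = -0.1342 / 0.2250 = -0.5966 → -0.60
√T = √0.25 = 0.5000
φ(d₁) = φ(-0.60) = 0.3332
vega = S·φ(d₁)·√T = 110·0.3332·0.5000 = 18.3260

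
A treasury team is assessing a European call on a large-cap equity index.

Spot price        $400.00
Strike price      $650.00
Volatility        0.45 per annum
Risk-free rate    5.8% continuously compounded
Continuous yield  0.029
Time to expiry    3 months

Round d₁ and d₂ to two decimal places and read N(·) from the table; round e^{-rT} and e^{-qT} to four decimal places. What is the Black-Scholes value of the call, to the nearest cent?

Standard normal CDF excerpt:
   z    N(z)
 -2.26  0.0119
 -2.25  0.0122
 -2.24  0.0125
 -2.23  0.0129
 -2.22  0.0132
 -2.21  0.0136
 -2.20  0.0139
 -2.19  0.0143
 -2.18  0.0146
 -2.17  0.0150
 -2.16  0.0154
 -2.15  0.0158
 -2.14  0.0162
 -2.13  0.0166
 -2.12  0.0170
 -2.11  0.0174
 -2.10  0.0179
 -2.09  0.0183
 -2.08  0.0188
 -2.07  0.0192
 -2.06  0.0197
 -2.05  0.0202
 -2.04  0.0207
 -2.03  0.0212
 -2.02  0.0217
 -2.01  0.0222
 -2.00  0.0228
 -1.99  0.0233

σ√T = 0.45·√0.25 = 0.2250
ln(S/K) + (r − q + σ²/2)T = ln(400/650) + (0.058 − 0.029 + 0.45²/2)·0.25 = -0.4855 + 0.0326 = -0.4529
d₁ = -0.4529 / 0.2250 = -2.0131 ≈ -2.01
d₂ = d₁ − σ√T = -2.0131 − 0.2250 = -2.2381 ≈ -2.24
exp(−qT) = exp(−0.029·0.25) = 0.9928;  exp(−rT) = exp(−0.058·0.25) = 0.9856
N(d₁) = N(-2.01) = 0.0222;  N(d₂) = N(-2.24) = 0.0125
C = 400·0.9928·0.0222 − 650·0.9856·0.0125 = 8.8161 − 8.0080 = 0.8081

$0.81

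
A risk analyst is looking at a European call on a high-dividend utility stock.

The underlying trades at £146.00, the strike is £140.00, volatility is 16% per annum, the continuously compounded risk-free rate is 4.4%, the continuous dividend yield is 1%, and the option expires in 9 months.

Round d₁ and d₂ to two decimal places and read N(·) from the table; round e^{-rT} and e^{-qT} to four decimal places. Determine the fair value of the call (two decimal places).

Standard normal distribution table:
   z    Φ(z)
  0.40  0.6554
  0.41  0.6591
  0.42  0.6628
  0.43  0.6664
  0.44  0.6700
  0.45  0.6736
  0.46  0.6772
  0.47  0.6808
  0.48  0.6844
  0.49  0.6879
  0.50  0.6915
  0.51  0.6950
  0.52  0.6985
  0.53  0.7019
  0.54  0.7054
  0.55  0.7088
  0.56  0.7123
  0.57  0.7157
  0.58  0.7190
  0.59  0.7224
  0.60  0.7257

£13.44

T = 0.75;  σ√T = 0.1386
ln(S/K) + (r − q + σ²/2)T = ln(146/140) + (0.044 − 0.01 + 0.16²/2)·0.75 = 0.0420 + 0.0351 = 0.0771
d₁ = 0.0771 / 0.1386 = 0.5562 which rounds to 0.56
d₂ = d₁ − σ√T = 0.5562 − 0.1386 = 0.4176 which rounds to 0.42
exp(−qT) = exp(−0.01·0.75) = 0.9925;  exp(−rT) = exp(−0.044·0.75) = 0.9675
C = 146·0.9925·N(0.56) − 140·0.9675·N(0.42) = 146·0.9925·0.7123 − 140·0.9675·0.6628 = 103.2158 − 89.7763 = 13.4396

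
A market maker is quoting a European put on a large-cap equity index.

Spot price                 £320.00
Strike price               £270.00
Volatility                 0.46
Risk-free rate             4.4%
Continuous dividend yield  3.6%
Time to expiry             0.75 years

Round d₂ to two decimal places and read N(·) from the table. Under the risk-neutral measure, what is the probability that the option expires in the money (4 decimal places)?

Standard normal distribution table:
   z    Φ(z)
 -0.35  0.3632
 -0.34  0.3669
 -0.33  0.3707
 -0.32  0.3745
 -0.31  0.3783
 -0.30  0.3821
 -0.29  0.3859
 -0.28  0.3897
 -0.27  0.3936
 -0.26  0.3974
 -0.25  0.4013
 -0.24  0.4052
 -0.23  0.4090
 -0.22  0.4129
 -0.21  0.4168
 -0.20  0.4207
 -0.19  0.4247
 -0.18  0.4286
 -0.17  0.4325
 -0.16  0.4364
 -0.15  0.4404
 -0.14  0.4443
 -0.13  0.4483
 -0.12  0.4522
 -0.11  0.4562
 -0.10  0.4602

0.4052

σ√T = 0.46 × 0.8660 = 0.3984
d₁ = [ln(320/270) + (0.044 − 0.036 + 0.46²/2)·0.75] / 0.3984 = [0.1699 + 0.0854] / 0.3984 = 0.6407 which rounds to 0.64
d₂ = d₁ − σ√T = 0.6407 − 0.3984 = 0.2424 which rounds to 0.24
Pr(exercise) under Q = N(−d₂) = N(-0.24) = 0.4052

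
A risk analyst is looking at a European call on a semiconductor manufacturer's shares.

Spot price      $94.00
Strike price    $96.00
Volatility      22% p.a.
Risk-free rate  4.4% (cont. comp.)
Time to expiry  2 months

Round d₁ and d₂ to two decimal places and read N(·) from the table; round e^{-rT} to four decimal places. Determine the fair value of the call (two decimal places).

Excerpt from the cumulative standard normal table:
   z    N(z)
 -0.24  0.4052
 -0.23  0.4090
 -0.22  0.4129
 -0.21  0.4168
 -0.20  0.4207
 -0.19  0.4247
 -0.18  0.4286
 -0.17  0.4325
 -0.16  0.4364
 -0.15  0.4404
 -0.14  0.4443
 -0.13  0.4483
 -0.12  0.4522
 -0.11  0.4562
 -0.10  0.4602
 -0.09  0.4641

σ√T = 0.22·√0.1667 = 0.0898
d₁ = [ln(94/96) + (0.044 + 0.22²/2)·0.1667] / 0.0898 = [-0.0211 + 0.0114] / 0.0898 = -0.1079 which rounds to -0.11
d₂ = d₁ − σ√T = -0.1079 − 0.0898 = -0.1977 which rounds to -0.20
e^(−rT) = e^(−0.044·0.1667) = 0.9927
C = 94·N(-0.11) − 96·0.9927·N(-0.20) = 94·0.4562 − 96·0.9927·0.4207 = 42.8828 − 40.0924 = 2.7904

$2.79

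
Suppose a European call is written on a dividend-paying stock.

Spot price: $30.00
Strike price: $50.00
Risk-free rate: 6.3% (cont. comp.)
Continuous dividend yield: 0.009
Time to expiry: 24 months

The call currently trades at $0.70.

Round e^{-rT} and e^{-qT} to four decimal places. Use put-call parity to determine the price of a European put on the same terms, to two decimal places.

exp(−qT) = exp(−0.009·2) = 0.9822;  exp(−rT) = exp(−0.063·2) = 0.8816
Put-call parity: C − P = S·e^(−qT) − K·e^(−rT) = 30·0.9822 − 50·0.8816 = 29.4660 − 44.0800 = -14.6140
P = C − (C − P) = 0.70 − (-14.6140) = 15.3140

$15.31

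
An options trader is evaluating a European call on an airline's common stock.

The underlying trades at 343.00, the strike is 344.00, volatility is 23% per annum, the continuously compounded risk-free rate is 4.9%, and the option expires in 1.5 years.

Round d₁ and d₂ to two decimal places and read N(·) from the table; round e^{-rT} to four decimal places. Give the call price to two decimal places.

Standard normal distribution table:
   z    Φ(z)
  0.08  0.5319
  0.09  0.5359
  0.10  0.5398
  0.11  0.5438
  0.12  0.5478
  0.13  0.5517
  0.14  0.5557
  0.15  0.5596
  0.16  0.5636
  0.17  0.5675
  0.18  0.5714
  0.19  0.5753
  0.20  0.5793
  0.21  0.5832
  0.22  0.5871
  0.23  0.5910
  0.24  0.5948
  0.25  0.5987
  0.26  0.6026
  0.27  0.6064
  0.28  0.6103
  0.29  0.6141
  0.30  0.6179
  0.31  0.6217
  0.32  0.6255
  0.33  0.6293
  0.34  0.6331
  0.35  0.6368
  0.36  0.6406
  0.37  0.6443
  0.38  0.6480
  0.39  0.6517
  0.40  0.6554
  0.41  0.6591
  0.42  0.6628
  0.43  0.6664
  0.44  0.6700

T = 1.5;  σ√T = 0.2817
d₁ = [ln(343/344) + (0.049 + 0.23²/2)·1.5] / 0.2817 = [-0.0029 + 0.1132] / 0.2817 = 0.3914 → 0.39
d₂ = d₁ − σ√T = 0.3914 − 0.2817 = 0.1097 → 0.11
e^(−rT) = e^(−0.049·1.5) = 0.9291
N(d₁) = N(0.39) = 0.6517;  N(d₂) = N(0.11) = 0.5438
C = 343·0.6517 − 344·0.9291·0.5438 = 223.5331 − 173.8041 = 49.7290

49.73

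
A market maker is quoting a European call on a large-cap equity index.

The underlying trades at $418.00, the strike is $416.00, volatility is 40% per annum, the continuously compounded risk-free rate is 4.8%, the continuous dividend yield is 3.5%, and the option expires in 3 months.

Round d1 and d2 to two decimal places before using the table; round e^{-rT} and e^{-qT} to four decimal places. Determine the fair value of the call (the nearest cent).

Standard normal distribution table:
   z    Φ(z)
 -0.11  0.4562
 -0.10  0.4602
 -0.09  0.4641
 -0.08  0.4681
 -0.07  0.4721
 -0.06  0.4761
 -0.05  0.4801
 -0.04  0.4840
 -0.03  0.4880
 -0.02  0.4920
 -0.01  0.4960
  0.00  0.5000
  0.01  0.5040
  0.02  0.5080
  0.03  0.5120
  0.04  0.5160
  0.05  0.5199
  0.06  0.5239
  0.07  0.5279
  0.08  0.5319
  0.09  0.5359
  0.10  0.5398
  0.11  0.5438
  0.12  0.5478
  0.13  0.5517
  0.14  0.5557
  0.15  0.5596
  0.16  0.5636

$34.56

σ√T = 0.4 × 0.5000 = 0.2000
ln(S/K) + (r − q + σ²/2)T = ln(418/416) + (0.048 − 0.035 + 0.4²/2)·0.25 = 0.0048 + 0.0233 = 0.0280
d₁ = 0.0280 / 0.2000 = 0.1402 ⇒ 0.14
d₂ = d₁ − σ√T = 0.1402 − 0.2000 = -0.0598 ⇒ -0.06
exp(−qT) = exp(−0.035·0.25) = 0.9913;  exp(−rT) = exp(−0.048·0.25) = 0.9881
N(d₁) = N(0.14) = 0.5557;  N(d₂) = N(-0.06) = 0.4761
C = 418·0.9913·0.5557 − 416·0.9881·0.4761 = 230.2617 − 195.7007 = 34.5610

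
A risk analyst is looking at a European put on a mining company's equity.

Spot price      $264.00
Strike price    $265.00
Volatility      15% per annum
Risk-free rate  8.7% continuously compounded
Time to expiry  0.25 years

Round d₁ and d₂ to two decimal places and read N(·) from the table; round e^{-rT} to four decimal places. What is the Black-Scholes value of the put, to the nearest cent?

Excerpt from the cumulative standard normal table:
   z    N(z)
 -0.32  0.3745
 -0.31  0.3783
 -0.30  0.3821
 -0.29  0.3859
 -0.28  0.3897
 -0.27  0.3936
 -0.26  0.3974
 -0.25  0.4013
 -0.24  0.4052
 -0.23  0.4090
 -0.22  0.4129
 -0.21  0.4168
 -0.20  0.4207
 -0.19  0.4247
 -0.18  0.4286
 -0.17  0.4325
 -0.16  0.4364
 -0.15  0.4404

$6.21

σ√T = 0.15·√0.25 = 0.0750
d₁ = [ln(264/265) + (0.087 + ½·0.15²)·0.25] / (σ√T) = (-0.0038 + 0.0246) / 0.0750 = 0.2771 → 0.28
d₂ = 0.2771 − 0.0750 = 0.2021 → 0.20
exp(−rT) = exp(−0.087·0.25) = 0.9785
P = 265·0.9785·N(-0.20) − 264·N(-0.28) = 265·0.9785·0.4207 − 264·0.3897 = 109.0886 − 102.8808 = 6.2078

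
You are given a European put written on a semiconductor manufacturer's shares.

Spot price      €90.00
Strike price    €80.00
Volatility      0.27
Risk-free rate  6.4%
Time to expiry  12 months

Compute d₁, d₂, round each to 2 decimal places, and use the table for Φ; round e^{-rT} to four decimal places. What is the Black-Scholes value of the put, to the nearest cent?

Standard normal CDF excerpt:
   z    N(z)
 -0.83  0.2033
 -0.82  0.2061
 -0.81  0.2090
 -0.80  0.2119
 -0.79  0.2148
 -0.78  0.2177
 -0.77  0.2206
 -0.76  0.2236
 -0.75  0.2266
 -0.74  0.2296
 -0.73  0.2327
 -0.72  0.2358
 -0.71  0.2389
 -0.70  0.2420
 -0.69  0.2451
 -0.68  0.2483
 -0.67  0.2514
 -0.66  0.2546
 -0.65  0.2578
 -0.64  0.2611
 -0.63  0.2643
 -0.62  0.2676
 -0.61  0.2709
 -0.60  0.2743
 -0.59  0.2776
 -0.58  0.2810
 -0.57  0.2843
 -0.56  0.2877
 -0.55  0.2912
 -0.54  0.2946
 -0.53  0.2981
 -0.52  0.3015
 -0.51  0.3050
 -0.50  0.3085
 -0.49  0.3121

T = 1;  σ√T = 0.2700
ln(S/K) + (r + σ²/2)T = ln(90/80) + (0.064 + 0.27²/2)·1 = 0.1178 + 0.1005 = 0.2182
d₁ = 0.2182 / 0.2700 = 0.8083 ⇒ 0.81
d₂ = d₁ − σ√T = 0.8083 − 0.2700 = 0.5383 ⇒ 0.54
exp(−rT) = exp(−0.064·1) = 0.9380
P = 80·0.9380·N(-0.54) − 90·N(-0.81) = 80·0.9380·0.2946 − 90·0.2090 = 22.1068 − 18.8100 = 3.2968

€3.30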